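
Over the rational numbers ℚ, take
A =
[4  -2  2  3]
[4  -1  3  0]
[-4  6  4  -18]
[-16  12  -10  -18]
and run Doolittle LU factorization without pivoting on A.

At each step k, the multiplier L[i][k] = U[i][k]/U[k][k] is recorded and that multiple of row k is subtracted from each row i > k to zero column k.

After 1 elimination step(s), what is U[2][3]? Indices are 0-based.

Step 1: pivot at (0,0) is 4.
  row1 ← row1 − (1)·row0  ⇒  L[1][0]=1, U row1=(0, 1, 1, -3)
  row2 ← row2 − (-1)·row0  ⇒  L[2][0]=-1, U row2=(0, 4, 6, -15)
  row3 ← row3 − (-4)·row0  ⇒  L[3][0]=-4, U row3=(0, 4, -2, -6)

U[2][3] = -15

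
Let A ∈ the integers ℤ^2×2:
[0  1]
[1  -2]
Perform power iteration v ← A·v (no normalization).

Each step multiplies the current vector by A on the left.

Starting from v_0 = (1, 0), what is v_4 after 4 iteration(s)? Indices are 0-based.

v_0 = (1, 0).
v_1 = A·v_0 = (0, 1).
v_2 = A·v_1 = (1, -2).
v_3 = A·v_2 = (-2, 5).
v_4 = A·v_3 = (5, -12).

v_4 = (5, -12)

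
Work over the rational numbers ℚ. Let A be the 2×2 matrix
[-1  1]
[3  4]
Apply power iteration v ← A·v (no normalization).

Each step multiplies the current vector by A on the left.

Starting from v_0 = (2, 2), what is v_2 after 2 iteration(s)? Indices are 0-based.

v_2 = (14, 56)

v_0 = (2, 2).
v_1 = A·v_0 = (0, 14).
v_2 = A·v_1 = (14, 56).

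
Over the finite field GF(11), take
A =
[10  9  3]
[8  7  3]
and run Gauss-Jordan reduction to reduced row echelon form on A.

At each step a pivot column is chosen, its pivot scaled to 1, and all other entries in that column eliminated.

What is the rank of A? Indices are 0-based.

rank = 2

[1] R0 /= 10  ⇒  (1, 2, 8)
     R1 -= 8·R0  ⇒  (0, 2, 5)
[2] R1 /= 2  ⇒  (0, 1, 8)
     R0 -= 2·R1  ⇒  (1, 0, 3)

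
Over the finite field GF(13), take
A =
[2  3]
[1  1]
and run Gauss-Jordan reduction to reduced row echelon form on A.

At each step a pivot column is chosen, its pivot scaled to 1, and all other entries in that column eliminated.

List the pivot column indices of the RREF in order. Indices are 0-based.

pivot columns: 0, 1

pivot(0,0)=2: scale R0 → (1, 8)
  clear (1,0): R1 −= (1)R0 → (0, 6)
pivot(1,1)=6: scale R1 → (0, 1)
  clear (0,1): R0 −= (8)R1 → (1, 0)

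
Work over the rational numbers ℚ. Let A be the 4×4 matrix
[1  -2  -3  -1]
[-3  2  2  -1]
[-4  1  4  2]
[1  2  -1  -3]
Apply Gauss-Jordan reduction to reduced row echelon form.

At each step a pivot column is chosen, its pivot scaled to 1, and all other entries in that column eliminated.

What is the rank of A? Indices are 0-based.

rank = 4

[1] R0 /= 1  ⇒  (1, -2, -3, -1)
     R1 -= -3·R0  ⇒  (0, -4, -7, -4)
     R2 -= -4·R0  ⇒  (0, -7, -8, -2)
     R3 -= 1·R0  ⇒  (0, 4, 2, -2)
[2] R1 /= -4  ⇒  (0, 1, 7/4, 1)
     R0 -= -2·R1  ⇒  (1, 0, 1/2, 1)
     R2 -= -7·R1  ⇒  (0, 0, 17/4, 5)
     R3 -= 4·R1  ⇒  (0, 0, -5, -6)
[3] R2 /= 17/4  ⇒  (0, 0, 1, 20/17)
     R0 -= 1/2·R2  ⇒  (1, 0, 0, 7/17)
     R1 -= 7/4·R2  ⇒  (0, 1, 0, -18/17)
     R3 -= -5·R2  ⇒  (0, 0, 0, -2/17)
[4] R3 /= -2/17  ⇒  (0, 0, 0, 1)
     R0 -= 7/17·R3  ⇒  (1, 0, 0, 0)
     R1 -= -18/17·R3  ⇒  (0, 1, 0, 0)
     R2 -= 20/17·R3  ⇒  (0, 0, 1, 0)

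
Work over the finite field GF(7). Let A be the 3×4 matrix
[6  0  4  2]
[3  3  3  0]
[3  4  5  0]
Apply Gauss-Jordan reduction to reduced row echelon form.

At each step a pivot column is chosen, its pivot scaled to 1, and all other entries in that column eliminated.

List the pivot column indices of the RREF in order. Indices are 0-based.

step 1: normalize row 0 (÷6) = (1, 0, 3, 5)
  row 1: subtract 3×row0 = (0, 3, 1, 6)
  row 2: subtract 3×row0 = (0, 4, 3, 6)
step 2: normalize row 1 (÷3) = (0, 1, 5, 2)
  row 2: subtract 4×row1 = (0, 0, 4, 5)
step 3: normalize row 2 (÷4) = (0, 0, 1, 3)
  row 0: subtract 3×row2 = (1, 0, 0, 3)
  row 1: subtract 5×row2 = (0, 1, 0, 1)

pivot columns: 0, 1, 2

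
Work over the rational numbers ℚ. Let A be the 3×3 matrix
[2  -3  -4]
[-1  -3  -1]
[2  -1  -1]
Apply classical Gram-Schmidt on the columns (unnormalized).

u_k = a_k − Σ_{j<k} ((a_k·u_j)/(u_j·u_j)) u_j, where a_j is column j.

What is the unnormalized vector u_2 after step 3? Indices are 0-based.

Step 1: u_0 = a_0 = (2, -1, 2).
Step 2: u_1 = a_1 − (-5/9)·u_0 = (-17/9, -32/9, 1/9).
Step 3: u_2 = a_2 − (-1)·u_0 − (99/146)·u_1 = (-105/146, 30/73, 135/146).

u_2 = (-105/146, 30/73, 135/146)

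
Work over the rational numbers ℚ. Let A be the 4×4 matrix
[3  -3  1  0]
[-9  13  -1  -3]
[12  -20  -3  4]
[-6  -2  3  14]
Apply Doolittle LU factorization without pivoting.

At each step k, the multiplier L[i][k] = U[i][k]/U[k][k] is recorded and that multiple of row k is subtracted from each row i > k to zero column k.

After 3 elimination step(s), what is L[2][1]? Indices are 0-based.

Step 1: pivot at (0,0) is 3.
  row1 ← row1 − (-3)·row0  ⇒  L[1][0]=-3, U row1=(0, 4, 2, -3)
  row2 ← row2 − (4)·row0  ⇒  L[2][0]=4, U row2=(0, -8, -7, 4)
  row3 ← row3 − (-2)·row0  ⇒  L[3][0]=-2, U row3=(0, -8, 5, 14)
Step 2: pivot at (1,1) is 4.
  row2 ← row2 − (-2)·row1  ⇒  L[2][1]=-2, U row2=(0, 0, -3, -2)
  row3 ← row3 − (-2)·row1  ⇒  L[3][1]=-2, U row3=(0, 0, 9, 8)
Step 3: pivot at (2,2) is -3.
  row3 ← row3 − (-3)·row2  ⇒  L[3][2]=-3, U row3=(0, 0, 0, 2)

L[2][1] = -2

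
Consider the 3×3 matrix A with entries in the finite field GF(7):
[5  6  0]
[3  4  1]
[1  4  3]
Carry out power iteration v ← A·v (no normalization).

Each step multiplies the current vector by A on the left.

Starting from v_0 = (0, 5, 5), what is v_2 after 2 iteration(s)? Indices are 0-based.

v_0 = (0, 5, 5).
v_1 = A·v_0 = (2, 4, 0).
v_2 = A·v_1 = (6, 1, 4).

v_2 = (6, 1, 4)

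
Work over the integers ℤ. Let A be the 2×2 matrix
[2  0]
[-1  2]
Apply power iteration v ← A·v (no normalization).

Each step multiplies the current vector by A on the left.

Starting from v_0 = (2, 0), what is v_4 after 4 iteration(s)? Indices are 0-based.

v_0 = (2, 0).
v_1 = A·v_0 = (4, -2).
v_2 = A·v_1 = (8, -8).
v_3 = A·v_2 = (16, -24).
v_4 = A·v_3 = (32, -64).

v_4 = (32, -64)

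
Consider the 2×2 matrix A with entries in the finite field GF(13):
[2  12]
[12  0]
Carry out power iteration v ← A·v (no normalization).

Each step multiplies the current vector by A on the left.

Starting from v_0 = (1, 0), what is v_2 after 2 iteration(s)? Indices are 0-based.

v_2 = (5, 11)

v_0 = (1, 0).
v_1 = A·v_0 = (2, 12).
v_2 = A·v_1 = (5, 11).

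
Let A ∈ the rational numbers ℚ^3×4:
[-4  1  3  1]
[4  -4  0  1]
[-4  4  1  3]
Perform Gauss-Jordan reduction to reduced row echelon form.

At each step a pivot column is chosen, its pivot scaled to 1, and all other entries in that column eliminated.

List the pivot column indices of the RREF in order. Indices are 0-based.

pivot columns: 0, 1, 2

[1] R0 /= -4  ⇒  (1, -1/4, -3/4, -1/4)
     R1 -= 4·R0  ⇒  (0, -3, 3, 2)
     R2 -= -4·R0  ⇒  (0, 3, -2, 2)
[2] R1 /= -3  ⇒  (0, 1, -1, -2/3)
     R0 -= -1/4·R1  ⇒  (1, 0, -1, -5/12)
     R2 -= 3·R1  ⇒  (0, 0, 1, 4)
[3] R2 /= 1  ⇒  (0, 0, 1, 4)
     R0 -= -1·R2  ⇒  (1, 0, 0, 43/12)
     R1 -= -1·R2  ⇒  (0, 1, 0, 10/3)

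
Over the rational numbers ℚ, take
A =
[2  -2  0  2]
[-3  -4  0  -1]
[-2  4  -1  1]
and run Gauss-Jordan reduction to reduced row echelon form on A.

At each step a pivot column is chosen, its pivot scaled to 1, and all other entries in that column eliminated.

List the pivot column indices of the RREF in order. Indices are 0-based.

step 1: normalize row 0 (÷2) = (1, -1, 0, 1)
  row 1: subtract -3×row0 = (0, -7, 0, 2)
  row 2: subtract -2×row0 = (0, 2, -1, 3)
step 2: normalize row 1 (÷-7) = (0, 1, 0, -2/7)
  row 0: subtract -1×row1 = (1, 0, 0, 5/7)
  row 2: subtract 2×row1 = (0, 0, -1, 25/7)
step 3: normalize row 2 (÷-1) = (0, 0, 1, -25/7)

pivot columns: 0, 1, 2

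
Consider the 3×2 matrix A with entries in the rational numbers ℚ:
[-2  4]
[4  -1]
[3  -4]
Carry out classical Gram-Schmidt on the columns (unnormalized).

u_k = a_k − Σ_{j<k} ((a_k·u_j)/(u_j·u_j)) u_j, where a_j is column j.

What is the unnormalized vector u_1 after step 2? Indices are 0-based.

u_1 = (68/29, 67/29, -44/29)

Step 1: u_0 = a_0 = (-2, 4, 3).
Step 2: u_1 = a_1 − (-24/29)·u_0 = (68/29, 67/29, -44/29).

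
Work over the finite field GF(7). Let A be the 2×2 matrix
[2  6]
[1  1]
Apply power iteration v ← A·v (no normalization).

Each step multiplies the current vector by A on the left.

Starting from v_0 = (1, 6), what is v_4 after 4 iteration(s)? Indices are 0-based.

v_4 = (2, 4)

v_0 = (1, 6).
v_1 = A·v_0 = (3, 0).
v_2 = A·v_1 = (6, 3).
v_3 = A·v_2 = (2, 2).
v_4 = A·v_3 = (2, 4).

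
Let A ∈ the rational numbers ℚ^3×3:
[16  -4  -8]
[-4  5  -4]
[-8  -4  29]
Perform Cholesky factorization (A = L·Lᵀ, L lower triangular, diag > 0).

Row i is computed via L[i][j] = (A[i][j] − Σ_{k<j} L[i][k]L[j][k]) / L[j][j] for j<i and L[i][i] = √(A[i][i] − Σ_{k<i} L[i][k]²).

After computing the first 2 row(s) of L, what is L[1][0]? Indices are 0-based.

Step 1: L[0][0] = √(16) = 4.
  L[1][0] = (-4) / L[0][0] = -1.
Step 2: L[1][1] = √(4) = 2.

L[1][0] = -1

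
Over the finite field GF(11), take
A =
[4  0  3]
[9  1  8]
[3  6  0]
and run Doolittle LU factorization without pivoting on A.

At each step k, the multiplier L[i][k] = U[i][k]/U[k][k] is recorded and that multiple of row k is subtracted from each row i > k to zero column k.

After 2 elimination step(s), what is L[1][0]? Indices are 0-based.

k=0: U[0][0]=4
  eliminate (1,0): mult=5, new row 1: (0, 1, 4); set L[1][0]=5
  eliminate (2,0): mult=9, new row 2: (0, 6, 6); set L[2][0]=9
k=1: U[1][1]=1
  eliminate (2,1): mult=6, new row 2: (0, 0, 4); set L[2][1]=6

L[1][0] = 5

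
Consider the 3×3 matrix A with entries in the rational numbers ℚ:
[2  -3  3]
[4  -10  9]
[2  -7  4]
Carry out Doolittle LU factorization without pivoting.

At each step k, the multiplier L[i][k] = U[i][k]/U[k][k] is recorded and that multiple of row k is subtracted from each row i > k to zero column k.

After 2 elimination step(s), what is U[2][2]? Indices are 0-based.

U[2][2] = -2

Step 1: pivot at (0,0) is 2.
  row1 ← row1 − (2)·row0  ⇒  L[1][0]=2, U row1=(0, -4, 3)
  row2 ← row2 − (1)·row0  ⇒  L[2][0]=1, U row2=(0, -4, 1)
Step 2: pivot at (1,1) is -4.
  row2 ← row2 − (1)·row1  ⇒  L[2][1]=1, U row2=(0, 0, -2)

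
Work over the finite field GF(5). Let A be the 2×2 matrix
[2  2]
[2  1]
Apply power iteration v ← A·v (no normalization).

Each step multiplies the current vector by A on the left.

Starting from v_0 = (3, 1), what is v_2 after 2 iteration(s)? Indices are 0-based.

v_2 = (0, 3)

v_0 = (3, 1).
v_1 = A·v_0 = (3, 2).
v_2 = A·v_1 = (0, 3).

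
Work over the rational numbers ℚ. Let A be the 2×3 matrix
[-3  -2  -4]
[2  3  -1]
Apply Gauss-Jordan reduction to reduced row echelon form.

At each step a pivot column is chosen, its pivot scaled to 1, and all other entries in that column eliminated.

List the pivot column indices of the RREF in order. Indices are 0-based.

pivot columns: 0, 1

[1] R0 /= -3  ⇒  (1, 2/3, 4/3)
     R1 -= 2·R0  ⇒  (0, 5/3, -11/3)
[2] R1 /= 5/3  ⇒  (0, 1, -11/5)
     R0 -= 2/3·R1  ⇒  (1, 0, 14/5)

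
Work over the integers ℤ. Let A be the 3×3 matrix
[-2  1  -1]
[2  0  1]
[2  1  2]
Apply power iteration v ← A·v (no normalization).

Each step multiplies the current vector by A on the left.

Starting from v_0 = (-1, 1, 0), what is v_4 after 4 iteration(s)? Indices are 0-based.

v_4 = (-41, 29, 12)

v_0 = (-1, 1, 0).
v_1 = A·v_0 = (3, -2, -1).
v_2 = A·v_1 = (-7, 5, 2).
v_3 = A·v_2 = (17, -12, -5).
v_4 = A·v_3 = (-41, 29, 12).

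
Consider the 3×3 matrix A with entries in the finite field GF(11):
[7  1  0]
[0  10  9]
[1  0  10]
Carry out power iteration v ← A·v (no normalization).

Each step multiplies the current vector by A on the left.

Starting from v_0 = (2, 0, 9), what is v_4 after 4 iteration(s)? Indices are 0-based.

v_4 = (0, 0, 5)

v_0 = (2, 0, 9).
v_1 = A·v_0 = (3, 4, 4).
v_2 = A·v_1 = (3, 10, 10).
v_3 = A·v_2 = (9, 3, 4).
v_4 = A·v_3 = (0, 0, 5).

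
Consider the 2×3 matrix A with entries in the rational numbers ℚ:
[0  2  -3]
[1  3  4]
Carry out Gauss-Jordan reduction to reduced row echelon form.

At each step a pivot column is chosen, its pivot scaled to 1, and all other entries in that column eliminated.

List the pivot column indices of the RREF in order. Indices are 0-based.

[1] R0 <-> R1
[1] R0 /= 1  ⇒  (1, 3, 4)
[2] R1 /= 2  ⇒  (0, 1, -3/2)
     R0 -= 3·R1  ⇒  (1, 0, 17/2)

pivot columns: 0, 1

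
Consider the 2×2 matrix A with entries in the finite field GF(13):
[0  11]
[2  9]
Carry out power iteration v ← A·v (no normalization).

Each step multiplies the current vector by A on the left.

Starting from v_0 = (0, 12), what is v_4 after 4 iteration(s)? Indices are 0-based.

v_0 = (0, 12).
v_1 = A·v_0 = (2, 4).
v_2 = A·v_1 = (5, 1).
v_3 = A·v_2 = (11, 6).
v_4 = A·v_3 = (1, 11).

v_4 = (1, 11)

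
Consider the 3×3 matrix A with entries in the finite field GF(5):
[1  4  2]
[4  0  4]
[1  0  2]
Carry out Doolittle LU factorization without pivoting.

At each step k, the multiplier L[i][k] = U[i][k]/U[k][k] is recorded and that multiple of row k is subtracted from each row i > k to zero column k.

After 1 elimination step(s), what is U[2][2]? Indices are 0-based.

[col 0] pivot 1
  R1 -= 4*R0 → (0, 4, 1)  (L[1][0] := 4)
  R2 -= 1*R0 → (0, 1, 0)  (L[2][0] := 1)

U[2][2] = 0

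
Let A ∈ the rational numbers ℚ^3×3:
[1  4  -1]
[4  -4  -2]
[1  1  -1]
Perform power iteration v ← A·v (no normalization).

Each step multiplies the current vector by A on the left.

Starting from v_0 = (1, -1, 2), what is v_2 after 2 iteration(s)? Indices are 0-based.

v_0 = (1, -1, 2).
v_1 = A·v_0 = (-5, 4, -2).
v_2 = A·v_1 = (13, -32, 1).

v_2 = (13, -32, 1)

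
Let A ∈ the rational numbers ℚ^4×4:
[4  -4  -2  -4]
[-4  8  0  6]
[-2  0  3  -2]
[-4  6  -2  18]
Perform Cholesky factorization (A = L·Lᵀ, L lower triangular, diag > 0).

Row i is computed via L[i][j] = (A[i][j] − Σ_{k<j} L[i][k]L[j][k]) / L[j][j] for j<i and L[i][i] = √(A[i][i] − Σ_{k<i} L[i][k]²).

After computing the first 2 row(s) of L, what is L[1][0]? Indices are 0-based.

L[1][0] = -2

Step 1: L[0][0] = √(4) = 2.
  L[1][0] = (-4) / L[0][0] = -2.
Step 2: L[1][1] = √(4) = 2.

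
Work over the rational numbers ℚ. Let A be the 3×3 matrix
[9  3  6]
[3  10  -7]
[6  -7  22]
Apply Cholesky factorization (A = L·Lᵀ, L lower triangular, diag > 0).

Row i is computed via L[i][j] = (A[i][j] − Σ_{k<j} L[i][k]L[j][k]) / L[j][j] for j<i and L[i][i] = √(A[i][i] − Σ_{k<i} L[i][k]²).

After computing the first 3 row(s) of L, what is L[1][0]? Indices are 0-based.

Step 1: L[0][0] = √(9) = 3.
  L[1][0] = (3) / L[0][0] = 1.
Step 2: L[1][1] = √(9) = 3.
  L[2][0] = (6) / L[0][0] = 2.
  L[2][1] = (-9) / L[1][1] = -3.
Step 3: L[2][2] = √(9) = 3.

L[1][0] = 1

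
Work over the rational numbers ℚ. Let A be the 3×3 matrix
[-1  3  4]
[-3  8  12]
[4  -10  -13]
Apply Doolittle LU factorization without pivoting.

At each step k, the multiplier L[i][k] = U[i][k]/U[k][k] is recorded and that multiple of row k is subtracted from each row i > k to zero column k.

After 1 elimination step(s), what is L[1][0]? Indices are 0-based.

L[1][0] = 3

Step 1: pivot at (0,0) is -1.
  row1 ← row1 − (3)·row0  ⇒  L[1][0]=3, U row1=(0, -1, 0)
  row2 ← row2 − (-4)·row0  ⇒  L[2][0]=-4, U row2=(0, 2, 3)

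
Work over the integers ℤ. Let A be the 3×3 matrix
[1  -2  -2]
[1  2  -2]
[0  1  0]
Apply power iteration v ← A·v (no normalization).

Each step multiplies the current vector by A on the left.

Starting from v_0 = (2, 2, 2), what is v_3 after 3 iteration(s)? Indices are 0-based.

v_3 = (-6, -30, -6)

v_0 = (2, 2, 2).
v_1 = A·v_0 = (-6, 2, 2).
v_2 = A·v_1 = (-14, -6, 2).
v_3 = A·v_2 = (-6, -30, -6).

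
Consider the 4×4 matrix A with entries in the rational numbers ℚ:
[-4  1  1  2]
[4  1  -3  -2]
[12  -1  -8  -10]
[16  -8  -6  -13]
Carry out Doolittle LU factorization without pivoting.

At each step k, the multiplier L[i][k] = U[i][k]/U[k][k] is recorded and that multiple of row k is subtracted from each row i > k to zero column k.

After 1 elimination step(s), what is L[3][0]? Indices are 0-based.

k=0: U[0][0]=-4
  eliminate (1,0): mult=-1, new row 1: (0, 2, -2, 0); set L[1][0]=-1
  eliminate (2,0): mult=-3, new row 2: (0, 2, -5, -4); set L[2][0]=-3
  eliminate (3,0): mult=-4, new row 3: (0, -4, -2, -5); set L[3][0]=-4

L[3][0] = -4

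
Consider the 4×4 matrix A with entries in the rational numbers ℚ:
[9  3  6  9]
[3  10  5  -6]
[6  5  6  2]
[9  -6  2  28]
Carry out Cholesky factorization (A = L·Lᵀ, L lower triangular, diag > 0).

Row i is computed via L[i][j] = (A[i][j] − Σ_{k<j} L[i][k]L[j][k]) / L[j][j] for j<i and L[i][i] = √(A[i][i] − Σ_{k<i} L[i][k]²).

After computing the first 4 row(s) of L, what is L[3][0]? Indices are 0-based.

Step 1: L[0][0] = √(9) = 3.
  L[1][0] = (3) / L[0][0] = 1.
Step 2: L[1][1] = √(9) = 3.
  L[2][0] = (6) / L[0][0] = 2.
  L[2][1] = (3) / L[1][1] = 1.
Step 3: L[2][2] = √(1) = 1.
  L[3][0] = (9) / L[0][0] = 3.
  L[3][1] = (-9) / L[1][1] = -3.
  L[3][2] = (-1) / L[2][2] = -1.
Step 4: L[3][3] = √(9) = 3.

L[3][0] = 3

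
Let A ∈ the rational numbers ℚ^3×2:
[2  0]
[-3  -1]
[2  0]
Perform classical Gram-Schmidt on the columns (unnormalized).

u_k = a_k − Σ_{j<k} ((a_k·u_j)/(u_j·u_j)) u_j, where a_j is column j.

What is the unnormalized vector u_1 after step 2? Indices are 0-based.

Step 1: u_0 = a_0 = (2, -3, 2).
Step 2: u_1 = a_1 − (3/17)·u_0 = (-6/17, -8/17, -6/17).

u_1 = (-6/17, -8/17, -6/17)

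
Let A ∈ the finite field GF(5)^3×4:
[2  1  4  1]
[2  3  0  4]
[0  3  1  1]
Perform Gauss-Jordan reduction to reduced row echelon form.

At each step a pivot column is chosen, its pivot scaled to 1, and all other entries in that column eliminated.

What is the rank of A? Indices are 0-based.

rank = 3

pivot(0,0)=2: scale R0 → (1, 3, 2, 3)
  clear (1,0): R1 −= (2)R0 → (0, 2, 1, 3)
pivot(1,1)=2: scale R1 → (0, 1, 3, 4)
  clear (0,1): R0 −= (3)R1 → (1, 0, 3, 1)
  clear (2,1): R2 −= (3)R1 → (0, 0, 2, 4)
pivot(2,2)=2: scale R2 → (0, 0, 1, 2)
  clear (0,2): R0 −= (3)R2 → (1, 0, 0, 0)
  clear (1,2): R1 −= (3)R2 → (0, 1, 0, 3)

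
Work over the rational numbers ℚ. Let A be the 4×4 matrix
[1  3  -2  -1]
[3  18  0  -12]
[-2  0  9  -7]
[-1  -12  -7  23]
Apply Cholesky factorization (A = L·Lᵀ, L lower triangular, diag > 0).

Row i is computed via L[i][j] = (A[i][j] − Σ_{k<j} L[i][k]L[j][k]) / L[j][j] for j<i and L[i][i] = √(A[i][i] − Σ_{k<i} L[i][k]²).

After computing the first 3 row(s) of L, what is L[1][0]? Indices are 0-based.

Step 1: L[0][0] = √(1) = 1.
  L[1][0] = (3) / L[0][0] = 3.
Step 2: L[1][1] = √(9) = 3.
  L[2][0] = (-2) / L[0][0] = -2.
  L[2][1] = (6) / L[1][1] = 2.
Step 3: L[2][2] = √(1) = 1.

L[1][0] = 3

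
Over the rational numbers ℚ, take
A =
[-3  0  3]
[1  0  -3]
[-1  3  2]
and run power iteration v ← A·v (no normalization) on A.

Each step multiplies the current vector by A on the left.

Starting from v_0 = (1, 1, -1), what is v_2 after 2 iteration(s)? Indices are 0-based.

v_0 = (1, 1, -1).
v_1 = A·v_0 = (-6, 4, 0).
v_2 = A·v_1 = (18, -6, 18).

v_2 = (18, -6, 18)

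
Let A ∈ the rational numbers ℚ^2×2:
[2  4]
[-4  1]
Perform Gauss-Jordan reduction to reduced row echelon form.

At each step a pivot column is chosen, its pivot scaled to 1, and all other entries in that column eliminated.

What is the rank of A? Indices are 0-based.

rank = 2

step 1: normalize row 0 (÷2) = (1, 2)
  row 1: subtract -4×row0 = (0, 9)
step 2: normalize row 1 (÷9) = (0, 1)
  row 0: subtract 2×row1 = (1, 0)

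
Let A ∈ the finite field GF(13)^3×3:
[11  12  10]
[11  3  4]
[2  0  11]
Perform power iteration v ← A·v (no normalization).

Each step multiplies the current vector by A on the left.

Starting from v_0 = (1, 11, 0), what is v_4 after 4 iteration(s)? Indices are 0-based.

v_4 = (10, 4, 11)

v_0 = (1, 11, 0).
v_1 = A·v_0 = (0, 5, 2).
v_2 = A·v_1 = (2, 10, 9).
v_3 = A·v_2 = (11, 10, 12).
v_4 = A·v_3 = (10, 4, 11).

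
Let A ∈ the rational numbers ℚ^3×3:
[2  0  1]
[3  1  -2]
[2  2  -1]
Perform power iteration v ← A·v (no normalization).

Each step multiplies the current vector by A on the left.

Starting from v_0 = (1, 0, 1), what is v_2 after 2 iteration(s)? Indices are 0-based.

v_2 = (7, 8, 7)

v_0 = (1, 0, 1).
v_1 = A·v_0 = (3, 1, 1).
v_2 = A·v_1 = (7, 8, 7).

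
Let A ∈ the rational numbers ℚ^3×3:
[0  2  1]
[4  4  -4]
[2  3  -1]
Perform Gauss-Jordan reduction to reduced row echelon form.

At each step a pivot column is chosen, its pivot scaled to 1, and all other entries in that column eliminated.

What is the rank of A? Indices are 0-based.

rank = 3

[1] R0 <-> R1
[1] R0 /= 4  ⇒  (1, 1, -1)
     R2 -= 2·R0  ⇒  (0, 1, 1)
[2] R1 /= 2  ⇒  (0, 1, 1/2)
     R0 -= 1·R1  ⇒  (1, 0, -3/2)
     R2 -= 1·R1  ⇒  (0, 0, 1/2)
[3] R2 /= 1/2  ⇒  (0, 0, 1)
     R0 -= -3/2·R2  ⇒  (1, 0, 0)
     R1 -= 1/2·R2  ⇒  (0, 1, 0)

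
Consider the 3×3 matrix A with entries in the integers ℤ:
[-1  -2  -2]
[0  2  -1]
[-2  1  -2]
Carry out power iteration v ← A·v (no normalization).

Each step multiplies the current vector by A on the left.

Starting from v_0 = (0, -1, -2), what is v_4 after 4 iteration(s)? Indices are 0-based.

v_4 = (-192, -33, -210)

v_0 = (0, -1, -2).
v_1 = A·v_0 = (6, 0, 3).
v_2 = A·v_1 = (-12, -3, -18).
v_3 = A·v_2 = (54, 12, 57).
v_4 = A·v_3 = (-192, -33, -210).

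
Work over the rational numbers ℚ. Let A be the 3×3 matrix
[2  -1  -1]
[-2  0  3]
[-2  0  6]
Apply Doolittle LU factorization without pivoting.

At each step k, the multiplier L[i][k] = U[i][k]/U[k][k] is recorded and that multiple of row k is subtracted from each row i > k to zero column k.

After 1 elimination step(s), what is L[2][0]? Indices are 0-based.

L[2][0] = -1

Step 1: pivot at (0,0) is 2.
  row1 ← row1 − (-1)·row0  ⇒  L[1][0]=-1, U row1=(0, -1, 2)
  row2 ← row2 − (-1)·row0  ⇒  L[2][0]=-1, U row2=(0, -1, 5)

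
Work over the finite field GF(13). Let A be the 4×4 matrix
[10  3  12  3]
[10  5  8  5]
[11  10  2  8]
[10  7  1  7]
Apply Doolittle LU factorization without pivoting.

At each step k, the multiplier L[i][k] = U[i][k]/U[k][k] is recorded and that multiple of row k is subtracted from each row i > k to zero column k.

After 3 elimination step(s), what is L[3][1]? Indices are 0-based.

k=0: U[0][0]=10
  eliminate (1,0): mult=1, new row 1: (0, 2, 9, 2); set L[1][0]=1
  eliminate (2,0): mult=5, new row 2: (0, 8, 7, 6); set L[2][0]=5
  eliminate (3,0): mult=1, new row 3: (0, 4, 2, 4); set L[3][0]=1
k=1: U[1][1]=2
  eliminate (2,1): mult=4, new row 2: (0, 0, 10, 11); set L[2][1]=4
  eliminate (3,1): mult=2, new row 3: (0, 0, 10, 0); set L[3][1]=2
k=2: U[2][2]=10
  eliminate (3,2): mult=1, new row 3: (0, 0, 0, 2); set L[3][2]=1

L[3][1] = 2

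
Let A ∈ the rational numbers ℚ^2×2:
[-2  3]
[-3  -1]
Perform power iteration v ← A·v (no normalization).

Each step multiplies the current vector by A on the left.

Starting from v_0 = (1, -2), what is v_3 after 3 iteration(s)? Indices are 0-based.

v_3 = (49, -64)

v_0 = (1, -2).
v_1 = A·v_0 = (-8, -1).
v_2 = A·v_1 = (13, 25).
v_3 = A·v_2 = (49, -64).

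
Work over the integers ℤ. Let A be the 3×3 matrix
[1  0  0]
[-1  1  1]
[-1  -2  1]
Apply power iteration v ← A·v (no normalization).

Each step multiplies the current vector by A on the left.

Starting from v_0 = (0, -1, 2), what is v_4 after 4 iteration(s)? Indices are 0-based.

v_0 = (0, -1, 2).
v_1 = A·v_0 = (0, 1, 4).
v_2 = A·v_1 = (0, 5, 2).
v_3 = A·v_2 = (0, 7, -8).
v_4 = A·v_3 = (0, -1, -22).

v_4 = (0, -1, -22)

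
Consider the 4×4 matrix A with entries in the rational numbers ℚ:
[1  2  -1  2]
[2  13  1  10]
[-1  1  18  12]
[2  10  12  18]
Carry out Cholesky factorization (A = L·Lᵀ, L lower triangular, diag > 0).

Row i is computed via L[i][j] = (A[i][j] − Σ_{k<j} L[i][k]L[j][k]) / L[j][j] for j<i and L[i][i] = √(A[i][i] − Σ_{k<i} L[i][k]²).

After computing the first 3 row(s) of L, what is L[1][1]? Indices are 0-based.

L[1][1] = 3

Step 1: L[0][0] = √(1) = 1.
  L[1][0] = (2) / L[0][0] = 2.
Step 2: L[1][1] = √(9) = 3.
  L[2][0] = (-1) / L[0][0] = -1.
  L[2][1] = (3) / L[1][1] = 1.
Step 3: L[2][2] = √(16) = 4.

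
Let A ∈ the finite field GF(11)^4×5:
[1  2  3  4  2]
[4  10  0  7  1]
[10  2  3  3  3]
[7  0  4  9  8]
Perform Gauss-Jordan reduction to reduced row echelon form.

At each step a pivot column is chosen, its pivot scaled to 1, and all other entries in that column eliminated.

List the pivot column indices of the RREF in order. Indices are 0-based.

[1] R0 /= 1  ⇒  (1, 2, 3, 4, 2)
     R1 -= 4·R0  ⇒  (0, 2, 10, 2, 4)
     R2 -= 10·R0  ⇒  (0, 4, 6, 7, 5)
     R3 -= 7·R0  ⇒  (0, 8, 5, 3, 5)
[2] R1 /= 2  ⇒  (0, 1, 5, 1, 2)
     R0 -= 2·R1  ⇒  (1, 0, 4, 2, 9)
     R2 -= 4·R1  ⇒  (0, 0, 8, 3, 8)
     R3 -= 8·R1  ⇒  (0, 0, 9, 6, 0)
[3] R2 /= 8  ⇒  (0, 0, 1, 10, 1)
     R0 -= 4·R2  ⇒  (1, 0, 0, 6, 5)
     R1 -= 5·R2  ⇒  (0, 1, 0, 6, 8)
     R3 -= 9·R2  ⇒  (0, 0, 0, 4, 2)
[4] R3 /= 4  ⇒  (0, 0, 0, 1, 6)
     R0 -= 6·R3  ⇒  (1, 0, 0, 0, 2)
     R1 -= 6·R3  ⇒  (0, 1, 0, 0, 5)
     R2 -= 10·R3  ⇒  (0, 0, 1, 0, 7)

pivot columns: 0, 1, 2, 3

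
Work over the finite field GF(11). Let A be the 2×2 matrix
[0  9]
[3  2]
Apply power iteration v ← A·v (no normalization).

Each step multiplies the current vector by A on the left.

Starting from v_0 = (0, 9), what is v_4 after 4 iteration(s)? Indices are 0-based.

v_0 = (0, 9).
v_1 = A·v_0 = (4, 7).
v_2 = A·v_1 = (8, 4).
v_3 = A·v_2 = (3, 10).
v_4 = A·v_3 = (2, 7).

v_4 = (2, 7)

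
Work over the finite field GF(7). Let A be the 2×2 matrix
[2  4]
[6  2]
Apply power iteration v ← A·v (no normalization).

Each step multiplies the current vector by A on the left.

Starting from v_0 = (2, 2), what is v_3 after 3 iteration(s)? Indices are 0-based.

v_3 = (4, 1)

v_0 = (2, 2).
v_1 = A·v_0 = (5, 2).
v_2 = A·v_1 = (4, 6).
v_3 = A·v_2 = (4, 1).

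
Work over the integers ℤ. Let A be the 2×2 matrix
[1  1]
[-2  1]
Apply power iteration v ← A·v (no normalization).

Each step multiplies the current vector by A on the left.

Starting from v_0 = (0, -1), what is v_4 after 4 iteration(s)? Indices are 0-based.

v_0 = (0, -1).
v_1 = A·v_0 = (-1, -1).
v_2 = A·v_1 = (-2, 1).
v_3 = A·v_2 = (-1, 5).
v_4 = A·v_3 = (4, 7).

v_4 = (4, 7)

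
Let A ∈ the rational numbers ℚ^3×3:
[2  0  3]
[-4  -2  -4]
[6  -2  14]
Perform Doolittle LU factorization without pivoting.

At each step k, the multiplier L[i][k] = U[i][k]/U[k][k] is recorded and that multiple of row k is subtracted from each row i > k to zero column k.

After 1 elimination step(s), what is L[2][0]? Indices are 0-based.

[col 0] pivot 2
  R1 -= -2*R0 → (0, -2, 2)  (L[1][0] := -2)
  R2 -= 3*R0 → (0, -2, 5)  (L[2][0] := 3)

L[2][0] = 3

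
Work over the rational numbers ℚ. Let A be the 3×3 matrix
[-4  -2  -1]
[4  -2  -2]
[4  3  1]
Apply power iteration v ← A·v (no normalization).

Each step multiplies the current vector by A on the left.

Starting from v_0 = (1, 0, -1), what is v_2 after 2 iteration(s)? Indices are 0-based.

v_2 = (-3, -30, 9)

v_0 = (1, 0, -1).
v_1 = A·v_0 = (-3, 6, 3).
v_2 = A·v_1 = (-3, -30, 9).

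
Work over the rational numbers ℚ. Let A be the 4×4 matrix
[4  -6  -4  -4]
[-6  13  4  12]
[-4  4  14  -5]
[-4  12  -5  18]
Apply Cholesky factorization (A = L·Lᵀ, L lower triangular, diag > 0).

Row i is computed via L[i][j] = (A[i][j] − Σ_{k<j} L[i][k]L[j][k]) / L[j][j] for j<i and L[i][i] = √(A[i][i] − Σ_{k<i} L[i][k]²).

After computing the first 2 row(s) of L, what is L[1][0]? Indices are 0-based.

L[1][0] = -3

Step 1: L[0][0] = √(4) = 2.
  L[1][0] = (-6) / L[0][0] = -3.
Step 2: L[1][1] = √(4) = 2.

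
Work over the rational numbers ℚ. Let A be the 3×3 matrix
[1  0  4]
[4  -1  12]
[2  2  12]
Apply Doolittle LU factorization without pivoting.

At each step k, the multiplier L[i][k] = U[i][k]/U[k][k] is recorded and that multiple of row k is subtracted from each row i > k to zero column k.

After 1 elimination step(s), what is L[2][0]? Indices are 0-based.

L[2][0] = 2

[col 0] pivot 1
  R1 -= 4*R0 → (0, -1, -4)  (L[1][0] := 4)
  R2 -= 2*R0 → (0, 2, 4)  (L[2][0] := 2)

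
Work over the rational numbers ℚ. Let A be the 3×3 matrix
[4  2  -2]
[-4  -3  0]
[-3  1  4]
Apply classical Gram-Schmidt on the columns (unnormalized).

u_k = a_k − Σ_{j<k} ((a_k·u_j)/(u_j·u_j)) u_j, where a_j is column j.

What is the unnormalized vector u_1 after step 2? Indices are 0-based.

Step 1: u_0 = a_0 = (4, -4, -3).
Step 2: u_1 = a_1 − (17/41)·u_0 = (14/41, -55/41, 92/41).

u_1 = (14/41, -55/41, 92/41)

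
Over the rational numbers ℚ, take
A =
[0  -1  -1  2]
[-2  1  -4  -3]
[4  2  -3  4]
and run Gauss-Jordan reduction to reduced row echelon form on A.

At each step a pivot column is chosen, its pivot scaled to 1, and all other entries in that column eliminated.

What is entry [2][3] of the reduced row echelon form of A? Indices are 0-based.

pivot(0,0): swap R0↔R1
pivot(0,0)=-2: scale R0 → (1, -1/2, 2, 3/2)
  clear (2,0): R2 −= (4)R0 → (0, 4, -11, -2)
pivot(1,1)=-1: scale R1 → (0, 1, 1, -2)
  clear (0,1): R0 −= (-1/2)R1 → (1, 0, 5/2, 1/2)
  clear (2,1): R2 −= (4)R1 → (0, 0, -15, 6)
pivot(2,2)=-15: scale R2 → (0, 0, 1, -2/5)
  clear (0,2): R0 −= (5/2)R2 → (1, 0, 0, 3/2)
  clear (1,2): R1 −= (1)R2 → (0, 1, 0, -8/5)

M[2][3] = -2/5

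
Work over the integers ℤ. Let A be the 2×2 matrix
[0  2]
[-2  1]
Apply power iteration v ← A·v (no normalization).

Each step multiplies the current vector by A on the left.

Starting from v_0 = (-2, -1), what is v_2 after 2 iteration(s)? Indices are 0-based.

v_2 = (6, 7)

v_0 = (-2, -1).
v_1 = A·v_0 = (-2, 3).
v_2 = A·v_1 = (6, 7).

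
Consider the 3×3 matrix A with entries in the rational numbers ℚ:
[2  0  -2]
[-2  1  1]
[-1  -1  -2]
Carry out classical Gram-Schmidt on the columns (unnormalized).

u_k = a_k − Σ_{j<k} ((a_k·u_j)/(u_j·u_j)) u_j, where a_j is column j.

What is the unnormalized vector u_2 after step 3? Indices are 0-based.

Step 1: u_0 = a_0 = (2, -2, -1).
Step 2: u_1 = a_1 − (-1/9)·u_0 = (2/9, 7/9, -10/9).
Step 3: u_2 = a_2 − (-4/9)·u_0 − (23/17)·u_1 = (-24/17, -16/17, -16/17).

u_2 = (-24/17, -16/17, -16/17)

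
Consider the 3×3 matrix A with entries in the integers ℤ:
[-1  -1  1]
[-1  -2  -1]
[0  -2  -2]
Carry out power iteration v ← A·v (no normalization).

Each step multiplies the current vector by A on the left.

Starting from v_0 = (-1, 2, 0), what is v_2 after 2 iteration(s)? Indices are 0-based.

v_2 = (0, 11, 14)

v_0 = (-1, 2, 0).
v_1 = A·v_0 = (-1, -3, -4).
v_2 = A·v_1 = (0, 11, 14).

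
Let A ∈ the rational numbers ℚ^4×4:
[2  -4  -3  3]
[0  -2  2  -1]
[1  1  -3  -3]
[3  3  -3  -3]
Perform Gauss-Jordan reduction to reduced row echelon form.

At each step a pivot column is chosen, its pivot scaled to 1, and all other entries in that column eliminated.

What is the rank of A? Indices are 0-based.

rank = 4

pivot(0,0)=2: scale R0 → (1, -2, -3/2, 3/2)
  clear (2,0): R2 −= (1)R0 → (0, 3, -3/2, -9/2)
  clear (3,0): R3 −= (3)R0 → (0, 9, 3/2, -15/2)
pivot(1,1)=-2: scale R1 → (0, 1, -1, 1/2)
  clear (0,1): R0 −= (-2)R1 → (1, 0, -7/2, 5/2)
  clear (2,1): R2 −= (3)R1 → (0, 0, 3/2, -6)
  clear (3,1): R3 −= (9)R1 → (0, 0, 21/2, -12)
pivot(2,2)=3/2: scale R2 → (0, 0, 1, -4)
  clear (0,2): R0 −= (-7/2)R2 → (1, 0, 0, -23/2)
  clear (1,2): R1 −= (-1)R2 → (0, 1, 0, -7/2)
  clear (3,2): R3 −= (21/2)R2 → (0, 0, 0, 30)
pivot(3,3)=30: scale R3 → (0, 0, 0, 1)
  clear (0,3): R0 −= (-23/2)R3 → (1, 0, 0, 0)
  clear (1,3): R1 −= (-7/2)R3 → (0, 1, 0, 0)
  clear (2,3): R2 −= (-4)R3 → (0, 0, 1, 0)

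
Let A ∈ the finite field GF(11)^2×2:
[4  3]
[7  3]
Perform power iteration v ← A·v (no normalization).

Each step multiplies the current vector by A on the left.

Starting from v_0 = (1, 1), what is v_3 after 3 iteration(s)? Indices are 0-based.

v_0 = (1, 1).
v_1 = A·v_0 = (7, 10).
v_2 = A·v_1 = (3, 2).
v_3 = A·v_2 = (7, 5).

v_3 = (7, 5)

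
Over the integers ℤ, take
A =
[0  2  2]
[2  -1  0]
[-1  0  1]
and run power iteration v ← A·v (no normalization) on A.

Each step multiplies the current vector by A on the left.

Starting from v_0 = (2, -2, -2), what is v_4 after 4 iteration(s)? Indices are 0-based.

v_4 = (60, -102, 36)

v_0 = (2, -2, -2).
v_1 = A·v_0 = (-8, 6, -4).
v_2 = A·v_1 = (4, -22, 4).
v_3 = A·v_2 = (-36, 30, 0).
v_4 = A·v_3 = (60, -102, 36).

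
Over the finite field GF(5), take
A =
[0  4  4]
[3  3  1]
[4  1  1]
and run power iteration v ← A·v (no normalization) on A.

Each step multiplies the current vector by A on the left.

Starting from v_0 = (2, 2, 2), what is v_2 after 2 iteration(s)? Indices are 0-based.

v_2 = (4, 2, 0)

v_0 = (2, 2, 2).
v_1 = A·v_0 = (1, 4, 2).
v_2 = A·v_1 = (4, 2, 0).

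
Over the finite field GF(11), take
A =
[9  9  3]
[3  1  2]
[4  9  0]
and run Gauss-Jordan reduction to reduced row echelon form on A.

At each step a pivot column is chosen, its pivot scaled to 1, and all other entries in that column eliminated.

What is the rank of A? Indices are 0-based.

rank = 3

pivot(0,0)=9: scale R0 → (1, 1, 4)
  clear (1,0): R1 −= (3)R0 → (0, 9, 1)
  clear (2,0): R2 −= (4)R0 → (0, 5, 6)
pivot(1,1)=9: scale R1 → (0, 1, 5)
  clear (0,1): R0 −= (1)R1 → (1, 0, 10)
  clear (2,1): R2 −= (5)R1 → (0, 0, 3)
pivot(2,2)=3: scale R2 → (0, 0, 1)
  clear (0,2): R0 −= (10)R2 → (1, 0, 0)
  clear (1,2): R1 −= (5)R2 → (0, 1, 0)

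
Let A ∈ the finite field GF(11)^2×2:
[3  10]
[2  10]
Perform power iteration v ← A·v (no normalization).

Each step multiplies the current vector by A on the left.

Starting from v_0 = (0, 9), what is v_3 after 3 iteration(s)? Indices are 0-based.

v_0 = (0, 9).
v_1 = A·v_0 = (2, 2).
v_2 = A·v_1 = (4, 2).
v_3 = A·v_2 = (10, 6).

v_3 = (10, 6)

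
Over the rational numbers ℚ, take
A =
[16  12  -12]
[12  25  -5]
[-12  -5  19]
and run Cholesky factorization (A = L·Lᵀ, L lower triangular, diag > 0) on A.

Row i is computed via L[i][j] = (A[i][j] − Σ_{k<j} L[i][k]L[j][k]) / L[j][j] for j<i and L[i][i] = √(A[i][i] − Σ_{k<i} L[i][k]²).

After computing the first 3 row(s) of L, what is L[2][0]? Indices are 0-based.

Step 1: L[0][0] = √(16) = 4.
  L[1][0] = (12) / L[0][0] = 3.
Step 2: L[1][1] = √(16) = 4.
  L[2][0] = (-12) / L[0][0] = -3.
  L[2][1] = (4) / L[1][1] = 1.
Step 3: L[2][2] = √(9) = 3.

L[2][0] = -3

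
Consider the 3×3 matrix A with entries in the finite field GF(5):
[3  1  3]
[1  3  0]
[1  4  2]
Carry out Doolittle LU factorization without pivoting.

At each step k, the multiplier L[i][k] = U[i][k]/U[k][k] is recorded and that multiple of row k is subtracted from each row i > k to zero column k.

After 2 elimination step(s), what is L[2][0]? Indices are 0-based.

L[2][0] = 2

[col 0] pivot 3
  R1 -= 2*R0 → (0, 1, 4)  (L[1][0] := 2)
  R2 -= 2*R0 → (0, 2, 1)  (L[2][0] := 2)
[col 1] pivot 1
  R2 -= 2*R1 → (0, 0, 3)  (L[2][1] := 2)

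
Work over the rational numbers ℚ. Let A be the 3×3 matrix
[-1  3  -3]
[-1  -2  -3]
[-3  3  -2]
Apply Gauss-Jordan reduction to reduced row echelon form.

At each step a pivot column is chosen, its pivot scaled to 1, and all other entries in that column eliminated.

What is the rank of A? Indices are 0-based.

step 1: normalize row 0 (÷-1) = (1, -3, 3)
  row 1: subtract -1×row0 = (0, -5, 0)
  row 2: subtract -3×row0 = (0, -6, 7)
step 2: normalize row 1 (÷-5) = (0, 1, 0)
  row 0: subtract -3×row1 = (1, 0, 3)
  row 2: subtract -6×row1 = (0, 0, 7)
step 3: normalize row 2 (÷7) = (0, 0, 1)
  row 0: subtract 3×row2 = (1, 0, 0)

rank = 3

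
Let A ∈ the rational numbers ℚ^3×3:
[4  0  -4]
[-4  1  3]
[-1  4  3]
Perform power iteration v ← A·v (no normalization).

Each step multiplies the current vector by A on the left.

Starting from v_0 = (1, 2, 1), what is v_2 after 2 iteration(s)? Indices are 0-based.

v_2 = (-40, 31, 34)

v_0 = (1, 2, 1).
v_1 = A·v_0 = (0, 1, 10).
v_2 = A·v_1 = (-40, 31, 34).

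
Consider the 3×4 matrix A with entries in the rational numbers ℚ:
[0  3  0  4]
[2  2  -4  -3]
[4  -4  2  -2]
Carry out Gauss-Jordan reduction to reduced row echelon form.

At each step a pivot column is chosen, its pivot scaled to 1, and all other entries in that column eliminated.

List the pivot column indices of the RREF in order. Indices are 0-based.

step 1: exchange rows 0,1
step 1: normalize row 0 (÷2) = (1, 1, -2, -3/2)
  row 2: subtract 4×row0 = (0, -8, 10, 4)
step 2: normalize row 1 (÷3) = (0, 1, 0, 4/3)
  row 0: subtract 1×row1 = (1, 0, -2, -17/6)
  row 2: subtract -8×row1 = (0, 0, 10, 44/3)
step 3: normalize row 2 (÷10) = (0, 0, 1, 22/15)
  row 0: subtract -2×row2 = (1, 0, 0, 1/10)

pivot columns: 0, 1, 2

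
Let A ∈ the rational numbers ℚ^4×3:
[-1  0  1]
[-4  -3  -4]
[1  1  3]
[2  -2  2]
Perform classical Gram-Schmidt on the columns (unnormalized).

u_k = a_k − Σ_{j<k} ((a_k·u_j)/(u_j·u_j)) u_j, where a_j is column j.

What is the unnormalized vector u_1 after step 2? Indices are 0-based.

u_1 = (9/22, -15/11, 13/22, -31/11)

Step 1: u_0 = a_0 = (-1, -4, 1, 2).
Step 2: u_1 = a_1 − (9/22)·u_0 = (9/22, -15/11, 13/22, -31/11).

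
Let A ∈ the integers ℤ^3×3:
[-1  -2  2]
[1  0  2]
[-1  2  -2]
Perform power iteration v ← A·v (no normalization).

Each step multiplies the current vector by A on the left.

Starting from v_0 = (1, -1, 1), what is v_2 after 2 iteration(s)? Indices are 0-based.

v_2 = (-19, -7, 13)

v_0 = (1, -1, 1).
v_1 = A·v_0 = (3, 3, -5).
v_2 = A·v_1 = (-19, -7, 13).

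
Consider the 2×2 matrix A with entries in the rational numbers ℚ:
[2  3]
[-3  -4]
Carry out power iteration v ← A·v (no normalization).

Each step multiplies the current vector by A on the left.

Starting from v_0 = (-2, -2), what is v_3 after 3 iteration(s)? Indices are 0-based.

v_3 = (-34, 38)

v_0 = (-2, -2).
v_1 = A·v_0 = (-10, 14).
v_2 = A·v_1 = (22, -26).
v_3 = A·v_2 = (-34, 38).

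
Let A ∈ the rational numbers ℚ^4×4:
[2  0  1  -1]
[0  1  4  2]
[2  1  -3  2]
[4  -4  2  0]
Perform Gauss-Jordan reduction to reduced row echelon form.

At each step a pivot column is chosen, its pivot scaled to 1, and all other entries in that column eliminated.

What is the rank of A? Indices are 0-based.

rank = 4

pivot(0,0)=2: scale R0 → (1, 0, 1/2, -1/2)
  clear (2,0): R2 −= (2)R0 → (0, 1, -4, 3)
  clear (3,0): R3 −= (4)R0 → (0, -4, 0, 2)
pivot(1,1)=1: scale R1 → (0, 1, 4, 2)
  clear (2,1): R2 −= (1)R1 → (0, 0, -8, 1)
  clear (3,1): R3 −= (-4)R1 → (0, 0, 16, 10)
pivot(2,2)=-8: scale R2 → (0, 0, 1, -1/8)
  clear (0,2): R0 −= (1/2)R2 → (1, 0, 0, -7/16)
  clear (1,2): R1 −= (4)R2 → (0, 1, 0, 5/2)
  clear (3,2): R3 −= (16)R2 → (0, 0, 0, 12)
pivot(3,3)=12: scale R3 → (0, 0, 0, 1)
  clear (0,3): R0 −= (-7/16)R3 → (1, 0, 0, 0)
  clear (1,3): R1 −= (5/2)R3 → (0, 1, 0, 0)
  clear (2,3): R2 −= (-1/8)R3 → (0, 0, 1, 0)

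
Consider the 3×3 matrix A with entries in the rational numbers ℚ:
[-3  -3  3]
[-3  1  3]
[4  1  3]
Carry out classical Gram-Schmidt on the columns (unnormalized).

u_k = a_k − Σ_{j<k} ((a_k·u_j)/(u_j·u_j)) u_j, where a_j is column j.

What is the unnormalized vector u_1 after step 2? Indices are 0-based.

u_1 = (-36/17, 32/17, -3/17)

Step 1: u_0 = a_0 = (-3, -3, 4).
Step 2: u_1 = a_1 − (5/17)·u_0 = (-36/17, 32/17, -3/17).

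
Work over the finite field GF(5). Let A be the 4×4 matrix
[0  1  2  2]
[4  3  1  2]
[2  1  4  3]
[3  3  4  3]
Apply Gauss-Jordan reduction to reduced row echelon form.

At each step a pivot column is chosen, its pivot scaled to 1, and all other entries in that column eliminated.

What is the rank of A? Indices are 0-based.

step 1: exchange rows 0,1
step 1: normalize row 0 (÷4) = (1, 2, 4, 3)
  row 2: subtract 2×row0 = (0, 2, 1, 2)
  row 3: subtract 3×row0 = (0, 2, 2, 4)
step 2: normalize row 1 (÷1) = (0, 1, 2, 2)
  row 0: subtract 2×row1 = (1, 0, 0, 4)
  row 2: subtract 2×row1 = (0, 0, 2, 3)
  row 3: subtract 2×row1 = (0, 0, 3, 0)
step 3: normalize row 2 (÷2) = (0, 0, 1, 4)
  row 1: subtract 2×row2 = (0, 1, 0, 4)
  row 3: subtract 3×row2 = (0, 0, 0, 3)
step 4: normalize row 3 (÷3) = (0, 0, 0, 1)
  row 0: subtract 4×row3 = (1, 0, 0, 0)
  row 1: subtract 4×row3 = (0, 1, 0, 0)
  row 2: subtract 4×row3 = (0, 0, 1, 0)

rank = 4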